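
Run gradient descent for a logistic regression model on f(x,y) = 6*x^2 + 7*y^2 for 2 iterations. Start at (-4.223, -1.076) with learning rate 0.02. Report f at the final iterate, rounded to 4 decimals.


Gradient descent on f(x,y) = 6*x^2 + 7*y^2.
Starting point: (-4.223, -1.076), alpha = 0.02
Step 1: grad_x = 2*6*-4.223 = -50.676, grad_y = 2*7*-1.076 = -15.064
  x_1 = -4.223 - 0.02*-50.676 = -3.2095
  y_1 = -1.076 - 0.02*-15.064 = -0.7747
Step 2: grad_x = 2*6*-3.2095 = -38.5138, grad_y = 2*7*-0.7747 = -10.8461
  x_2 = -3.2095 - 0.02*-38.5138 = -2.4392
  y_2 = -0.7747 - 0.02*-10.8461 = -0.5578
f(-2.4392, -0.5578) = 6*(-2.4392)^2 + 7*(-0.5578)^2 = 37.8763


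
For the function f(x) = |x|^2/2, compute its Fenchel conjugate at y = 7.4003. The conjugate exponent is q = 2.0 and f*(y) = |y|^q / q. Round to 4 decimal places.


The conjugate exponent q satisfies 1/p + 1/q = 1.
p = 2, so q = 2/(2 - 1) = 2.0
|y|^q = 7.4003^2.0 = 54.7644
f*(7.4003) = 54.7644 / 2.0 = 27.3822


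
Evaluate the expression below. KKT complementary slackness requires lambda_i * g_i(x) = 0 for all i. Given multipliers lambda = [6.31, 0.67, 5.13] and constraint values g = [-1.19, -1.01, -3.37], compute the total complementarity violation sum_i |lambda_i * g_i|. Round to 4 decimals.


KKT complementary slackness check:
lambda_1 * g_1 = 6.31 * -1.19 = -7.5089
lambda_2 * g_2 = 0.67 * -1.01 = -0.6767
lambda_3 * g_3 = 5.13 * -3.37 = -17.2881
Total violation = 7.5089 + 0.6767 + 17.2881 = 25.4737


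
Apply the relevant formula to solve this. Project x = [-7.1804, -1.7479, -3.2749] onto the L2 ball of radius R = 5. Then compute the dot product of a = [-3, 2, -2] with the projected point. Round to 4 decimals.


Step 1: Compute ||x|| (intermediates to 6 decimals).
||x|| = sqrt((-7.1804)^2 + (-1.7479)^2 + (-3.2749)^2) = 8.083209
Step 2: Project.
Since ||x|| > R, scale = R/||x|| = 5/8.083209 = 0.618566, proj(x) = scale * x
proj(x) = [-4.441551, -1.081192, -2.025742]
Step 3: Dot product.
a^T * proj(x) = -3*(-4.441551) + 2*(-1.081192) - 2*(-2.025742) = 15.2138


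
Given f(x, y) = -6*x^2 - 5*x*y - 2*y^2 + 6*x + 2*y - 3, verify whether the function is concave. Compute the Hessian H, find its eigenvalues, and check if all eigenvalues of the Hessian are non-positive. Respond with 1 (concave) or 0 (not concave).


The Hessian of f(x,y) = -6*x^2 - 5*x*y - 2*y^2 + 6*x + 2*y - 3 is:
H = [[-12, -5], [-5, -4]]
Trace = -12 - 4 = -16
Determinant = -12*-4 - (-5)^2 = 23
Discriminant = (-16)^2 - 4*23 = 164.0
Eigenvalues: lambda_1 = -14.4031, lambda_2 = -1.5969
The function is concave.

1


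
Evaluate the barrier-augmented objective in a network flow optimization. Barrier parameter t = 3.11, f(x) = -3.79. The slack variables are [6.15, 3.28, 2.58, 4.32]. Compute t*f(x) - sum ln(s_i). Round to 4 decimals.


Step 1: Compute log-barrier.
ln values: [1.8165, 1.1878, 0.9478, 1.4633]
phi = -(1.8165 + 1.1878 + 0.9478 + 1.4633) = -5.4153
Step 2: Compute augmented objective.
t*f(x) = 3.11*-3.79 = -11.7869
Total = -11.7869 - 5.4153 = -17.2022


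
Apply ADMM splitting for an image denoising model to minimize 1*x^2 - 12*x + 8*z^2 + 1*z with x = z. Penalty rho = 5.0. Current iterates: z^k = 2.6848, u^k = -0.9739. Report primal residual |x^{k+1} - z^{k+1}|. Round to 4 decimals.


ADMM iteration with rho = 5.0, z^k = 2.6848, u^k = -0.9739
Step 1: x-update.
Minimize 1*x^2 - 12*x + (5.0/2)*(x - 2.6848 - 0.9739)^2
FOC: (2*1 + 5.0)*x = 12 + 5.0*(2.6848 + 0.9739)
x^{k+1} = 4.3276
Step 2: z-update.
Minimize 8*z^2 + 1*z + (5.0/2)*(4.3276 - z - 0.9739)^2
FOC: (2*8 + 5.0)*z = -1 + 5.0*(4.3276 - 0.9739)
z^{k+1} = 0.7509
Step 3: u-update.
u^{k+1} = -0.9739 + 4.3276 - 0.7509 = 2.6029
Step 4: Primal residual = |4.3276 - 0.7509| = 3.5768


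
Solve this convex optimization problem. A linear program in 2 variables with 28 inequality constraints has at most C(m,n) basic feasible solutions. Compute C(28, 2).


Each vertex corresponds to some choice of n active constraints out of m, so the number of vertices is at most C(m, n) = m! / (n!(m-n)!).
m = 28, n = 2
Numerator: 28 * 27
Denominator: 2! = 2
C(28, 2) = 378


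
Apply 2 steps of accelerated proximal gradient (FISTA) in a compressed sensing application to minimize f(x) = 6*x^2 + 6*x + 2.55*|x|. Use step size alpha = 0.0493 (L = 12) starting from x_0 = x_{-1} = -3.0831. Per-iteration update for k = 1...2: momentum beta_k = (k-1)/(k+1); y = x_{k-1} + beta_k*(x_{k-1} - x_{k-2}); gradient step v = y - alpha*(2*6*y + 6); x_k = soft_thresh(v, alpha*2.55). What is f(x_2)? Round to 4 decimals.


FISTA on f(x) = 6*x^2 + 6*x + 2.55*|x|
L = 12, alpha = 0.0493
Iteration 1: beta = 0.0, y = -3.0831 + 0.0*(-3.0831 + 3.0831) = -3.0831
  grad(y) = -30.9972, v = y - alpha*grad = -1.5549
  prox(v) = soft_thresh(-1.5549, 0.1257) = -1.4292
Iteration 2: beta = 0.3333, y = -1.4292 + 0.3333*(-1.4292 + 3.0831) = -0.8779
  grad(y) = -4.5352, v = y - alpha*grad = -0.6543
  prox(v) = soft_thresh(-0.6543, 0.1257) = -0.5286
f(x_2) = 6*(-0.5286)^2 + 6*(-0.5286) + 2.55*|-0.5286| = -0.1471


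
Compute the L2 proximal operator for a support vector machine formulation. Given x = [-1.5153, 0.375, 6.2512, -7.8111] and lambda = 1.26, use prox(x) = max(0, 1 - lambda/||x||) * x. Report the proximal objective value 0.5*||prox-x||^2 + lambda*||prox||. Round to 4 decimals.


Step 1: Compute ||x||.
||x|| = 10.1256
Step 2: Compute scaling factor.
scale = max(0, 1 - 1.26/10.1256) = 0.8756
Step 3: prox(x) = [-1.3267, 0.3283, 5.4733, -6.8391]
||prox(x)|| = 8.8656
Step 4: Proximal objective.
0.5*||prox-x||^2 = 0.7938
lambda*||prox|| = 11.1707
Total = 11.9644


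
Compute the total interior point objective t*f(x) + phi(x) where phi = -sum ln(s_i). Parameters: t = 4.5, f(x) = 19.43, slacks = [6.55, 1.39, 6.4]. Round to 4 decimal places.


Step 1: Compute log-barrier.
ln values: [1.8795, 0.3293, 1.8563]
phi = -(1.8795 + 0.3293 + 1.8563) = -4.0651
Step 2: Compute augmented objective.
t*f(x) = 4.5*19.43 = 87.435
Total = 87.435 - 4.0651 = 83.3699


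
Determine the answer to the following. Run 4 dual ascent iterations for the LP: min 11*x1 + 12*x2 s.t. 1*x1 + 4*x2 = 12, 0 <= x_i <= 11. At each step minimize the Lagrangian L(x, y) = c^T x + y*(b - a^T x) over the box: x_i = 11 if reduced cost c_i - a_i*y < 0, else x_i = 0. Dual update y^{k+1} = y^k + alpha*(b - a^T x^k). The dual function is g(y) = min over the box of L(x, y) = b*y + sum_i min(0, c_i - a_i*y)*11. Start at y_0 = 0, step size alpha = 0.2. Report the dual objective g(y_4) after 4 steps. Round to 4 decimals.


Dual ascent for LP: min 11*x1 + 12*x2, 1*x1 + 4*x2 = 12, 0 <= x_i <= 11
Step 1: y^k = 0.0, reduced costs: (11.0, 12.0)
  x^k = (0.0, 0.0), subgradient = b - a^T x = 12.0
  y^{k+1} = 0.0 + 0.2*12.0 = 2.4
Step 2: y^k = 2.4, reduced costs: (8.6, 2.4)
  x^k = (0.0, 0.0), subgradient = b - a^T x = 12.0
  y^{k+1} = 2.4 + 0.2*12.0 = 4.8
Step 3: y^k = 4.8, reduced costs: (6.2, -7.2)
  x^k = (0.0, 11.0), subgradient = b - a^T x = -32.0
  y^{k+1} = 4.8 + 0.2*-32.0 = -1.6
Step 4: y^k = -1.6, reduced costs: (12.6, 18.4)
  x^k = (0.0, 0.0), subgradient = b - a^T x = 12.0
  y^{k+1} = -1.6 + 0.2*12.0 = 0.8
Dual objective at y_4 = 0.8: reduced costs (10.2, 8.8), box minimizer x = (0.0, 0.0)
g(y_4) = b*y + (c1 - a1*y)*x1 + (c2 - a2*y)*x2 = 12*0.8 + 10.2*0.0 + 8.8*0.0 = 9.6 + 0.0 + 0.0 = 9.6


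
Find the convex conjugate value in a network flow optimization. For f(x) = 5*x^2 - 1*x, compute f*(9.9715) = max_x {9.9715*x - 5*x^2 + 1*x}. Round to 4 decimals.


f*(y) = sup_x {y*x - a*x^2 - b*x} = sup_x {(y-b)*x - a*x^2}
FOC: (y - b) - 2a*x = 0 => x* = (y - b)/(2a)
x* = (9.9715 + 1)/(2*5) = 1.0972
f*(9.9715) = (y-b)^2/(4a) = (9.9715 + 1)^2/(4*5)
= 120.3738/20 = 6.0187


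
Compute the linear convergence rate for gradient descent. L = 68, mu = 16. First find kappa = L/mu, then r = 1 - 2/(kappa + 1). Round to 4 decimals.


Step 1: Compute the condition number.
kappa = L/mu = 68/16 = 4.25
Step 2: Compute the convergence rate.
r = 1 - 2/(kappa + 1) = 1 - 2*mu/(L + mu) = (L - mu)/(L + mu) = 52/84 = 0.619


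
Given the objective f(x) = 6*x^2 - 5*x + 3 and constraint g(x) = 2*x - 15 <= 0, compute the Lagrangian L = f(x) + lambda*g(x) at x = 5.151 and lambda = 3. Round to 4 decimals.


Step 1: Evaluate f(x).
f(5.151) = 6*5.151^2 - 5*5.151 + 3 = 136.4418
Step 2: Evaluate g(x).
g(5.151) = 2*5.151 - 15 = -4.698
Step 3: Compute Lagrangian.
L = 136.4418 + 3*-4.698 = 122.3478


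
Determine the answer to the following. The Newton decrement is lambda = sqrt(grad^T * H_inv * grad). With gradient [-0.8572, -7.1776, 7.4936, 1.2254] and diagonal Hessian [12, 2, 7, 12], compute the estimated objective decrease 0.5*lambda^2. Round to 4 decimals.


Step 1: H is diagonal, so H^(-1) * g = [-0.0714, -3.5888, 1.0705, 0.1021].
Step 2: g^T H^(-1) g = sum_i g_i^2 / H_ii
  = (-0.8572)^2/12 + (-7.1776)^2/2 + (7.4936)^2/7 + (1.2254)^2/12
  = 0.0612 + 25.759 + 8.022 + 0.1251 = 33.9673
Step 3: Objective decrease = 0.5 * g^T H^(-1) g = 16.9837


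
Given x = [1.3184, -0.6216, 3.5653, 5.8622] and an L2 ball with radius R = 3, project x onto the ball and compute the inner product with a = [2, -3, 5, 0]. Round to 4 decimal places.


Step 1: Compute ||x|| (intermediates to 6 decimals).
||x|| = sqrt(1.3184^2 + (-0.6216)^2 + 3.5653^2 + 5.8622^2) = 7.014365
Step 2: Project.
Since ||x|| > R, scale = R/||x|| = 3/7.014365 = 0.427694, proj(x) = scale * x
proj(x) = [0.563872, -0.265855, 1.524857, 2.507228]
Step 3: Dot product.
a^T * proj(x) = 2*0.563872 - 3*(-0.265855) + 5*1.524857 + 0*2.507228 = 9.5496


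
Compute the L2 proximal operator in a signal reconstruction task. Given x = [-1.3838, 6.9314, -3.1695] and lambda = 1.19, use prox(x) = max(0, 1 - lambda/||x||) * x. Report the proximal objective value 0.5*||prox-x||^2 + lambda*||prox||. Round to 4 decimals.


Step 1: Compute ||x||.
||x|| = 7.7463
Step 2: Compute scaling factor.
scale = max(0, 1 - 1.19/7.7463) = 0.8464
Step 3: prox(x) = [-1.1712, 5.8666, -2.6826]
||prox(x)|| = 6.5563
Step 4: Proximal objective.
0.5*||prox-x||^2 = 0.7081
lambda*||prox|| = 7.802
Total = 8.51


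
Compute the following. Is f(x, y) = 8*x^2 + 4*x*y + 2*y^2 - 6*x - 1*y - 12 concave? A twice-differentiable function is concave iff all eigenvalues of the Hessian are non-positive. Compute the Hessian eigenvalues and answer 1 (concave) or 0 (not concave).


The Hessian of f(x,y) = 8*x^2 + 4*x*y + 2*y^2 - 6*x - 1*y - 12 is:
H = [[16, 4], [4, 4]]
Trace = 16 + 4 = 20
Determinant = 16*4 - (4)^2 = 48
Discriminant = (20)^2 - 4*48 = 208.0
Eigenvalues: lambda_1 = 2.7889, lambda_2 = 17.2111
The function is not concave.

0


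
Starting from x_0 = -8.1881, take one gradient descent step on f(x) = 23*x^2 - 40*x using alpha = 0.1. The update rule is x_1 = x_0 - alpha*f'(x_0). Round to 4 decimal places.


We compute the gradient at x_0 and apply the update.
f'(x) = 46*x - 40
f'(-8.1881) = 46*-8.1881 - 40 = -416.6526
x_1 = -8.1881 - 0.1*-416.6526 = 33.4772


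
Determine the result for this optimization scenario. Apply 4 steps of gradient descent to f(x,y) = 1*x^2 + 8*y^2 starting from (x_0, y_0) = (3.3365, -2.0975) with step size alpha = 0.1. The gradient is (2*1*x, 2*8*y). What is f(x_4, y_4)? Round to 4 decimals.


Gradient descent on f(x,y) = 1*x^2 + 8*y^2.
Starting point: (3.3365, -2.0975), alpha = 0.1
Step 1: grad_x = 2*1*3.3365 = 6.673, grad_y = 2*8*-2.0975 = -33.56
  x_1 = 3.3365 - 0.1*6.673 = 2.6692
  y_1 = -2.0975 - 0.1*-33.56 = 1.2585
Step 2: grad_x = 2*1*2.6692 = 5.3384, grad_y = 2*8*1.2585 = 20.136
  x_2 = 2.6692 - 0.1*5.3384 = 2.1354
  y_2 = 1.2585 - 0.1*20.136 = -0.7551
Step 3: grad_x = 2*1*2.1354 = 4.2707, grad_y = 2*8*-0.7551 = -12.0816
  x_3 = 2.1354 - 0.1*4.2707 = 1.7083
  y_3 = -0.7551 - 0.1*-12.0816 = 0.4531
Step 4: grad_x = 2*1*1.7083 = 3.4166, grad_y = 2*8*0.4531 = 7.249
  x_4 = 1.7083 - 0.1*3.4166 = 1.3666
  y_4 = 0.4531 - 0.1*7.249 = -0.2718
f(1.3666, -0.2718) = 1*1.3666^2 + 8*(-0.2718)^2 = 2.4588


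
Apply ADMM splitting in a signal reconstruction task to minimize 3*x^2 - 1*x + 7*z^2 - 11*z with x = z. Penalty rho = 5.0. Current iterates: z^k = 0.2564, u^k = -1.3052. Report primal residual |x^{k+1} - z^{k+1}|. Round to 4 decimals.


ADMM iteration with rho = 5.0, z^k = 0.2564, u^k = -1.3052
Step 1: x-update.
Minimize 3*x^2 - 1*x + (5.0/2)*(x - 0.2564 - 1.3052)^2
FOC: (2*3 + 5.0)*x = 1 + 5.0*(0.2564 + 1.3052)
x^{k+1} = 0.8007
Step 2: z-update.
Minimize 7*z^2 - 11*z + (5.0/2)*(0.8007 - z - 1.3052)^2
FOC: (2*7 + 5.0)*z = 11 + 5.0*(0.8007 - 1.3052)
z^{k+1} = 0.4462
Step 3: u-update.
u^{k+1} = -1.3052 + 0.8007 - 0.4462 = -0.9507
Step 4: Primal residual = |0.8007 - 0.4462| = 0.3545


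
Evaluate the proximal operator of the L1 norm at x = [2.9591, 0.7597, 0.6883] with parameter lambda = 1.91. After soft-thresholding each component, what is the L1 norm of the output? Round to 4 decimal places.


Soft-thresholding with lambda = 1.91:
prox(2.9591) = sign(2.9591)*max(|2.9591| - 1.91, 0) = 1.0491
prox(0.7597) = sign(0.7597)*max(|0.7597| - 1.91, 0) = 0.0
prox(0.6883) = sign(0.6883)*max(|0.6883| - 1.91, 0) = 0.0
prox(x) = [1.0491, 0.0, 0.0]
||prox(x)||_1 = 1.0491 + 0.0 + 0.0 = 1.0491


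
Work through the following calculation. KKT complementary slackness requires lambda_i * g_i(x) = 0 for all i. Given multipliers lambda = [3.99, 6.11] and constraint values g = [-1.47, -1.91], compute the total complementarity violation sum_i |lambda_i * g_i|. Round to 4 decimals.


KKT complementary slackness check:
lambda_1 * g_1 = 3.99 * -1.47 = -5.8653
lambda_2 * g_2 = 6.11 * -1.91 = -11.6701
Total violation = 5.8653 + 11.6701 = 17.5354


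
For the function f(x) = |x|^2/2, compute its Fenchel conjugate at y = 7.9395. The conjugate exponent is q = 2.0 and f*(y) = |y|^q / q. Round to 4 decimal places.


The conjugate exponent q satisfies 1/p + 1/q = 1.
p = 2, so q = 2/(2 - 1) = 2.0
|y|^q = 7.9395^2.0 = 63.0357
f*(7.9395) = 63.0357 / 2.0 = 31.5178


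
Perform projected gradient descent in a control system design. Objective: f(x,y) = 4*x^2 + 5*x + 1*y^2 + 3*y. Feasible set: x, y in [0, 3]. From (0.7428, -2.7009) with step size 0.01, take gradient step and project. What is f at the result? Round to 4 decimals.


Step 1: Compute gradient at (0.7428, -2.7009).
grad_x = 2*4*0.7428 + 5 = 10.9424
grad_y = 2*1*-2.7009 + 3 = -2.4018
Step 2: Gradient step.
x_raw = 0.7428 - 0.01*10.9424 = 0.6334
y_raw = -2.7009 - 0.01*-2.4018 = -2.6769
Step 3: Project onto [0, 3].
x_proj = clip(0.6334) = 0.6334
y_proj = clip(-2.6769) = 0.0
Step 4: Evaluate f.
f(0.6334, 0.0) = 4.7715


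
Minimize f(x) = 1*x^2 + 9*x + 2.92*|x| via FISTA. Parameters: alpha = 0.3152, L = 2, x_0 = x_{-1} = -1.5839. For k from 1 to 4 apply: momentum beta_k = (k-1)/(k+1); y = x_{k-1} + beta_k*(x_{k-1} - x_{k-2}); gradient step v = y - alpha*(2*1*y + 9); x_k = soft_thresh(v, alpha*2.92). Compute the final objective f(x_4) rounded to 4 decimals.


FISTA on f(x) = 1*x^2 + 9*x + 2.92*|x|
L = 2, alpha = 0.3152
Iteration 1: beta = 0.0, y = -1.5839 + 0.0*(-1.5839 + 1.5839) = -1.5839
  grad(y) = 5.8322, v = y - alpha*grad = -3.4222
  prox(v) = soft_thresh(-3.4222, 0.9204) = -2.5018
Iteration 2: beta = 0.3333, y = -2.5018 + 0.3333*(-2.5018 + 1.5839) = -2.8078
  grad(y) = 3.3844, v = y - alpha*grad = -3.8746
  prox(v) = soft_thresh(-3.8746, 0.9204) = -2.9542
Iteration 3: beta = 0.5, y = -2.9542 + 0.5*(-2.9542 + 2.5018) = -3.1804
  grad(y) = 2.6393, v = y - alpha*grad = -4.0123
  prox(v) = soft_thresh(-4.0123, 0.9204) = -3.0919
Iteration 4: beta = 0.6, y = -3.0919 + 0.6*(-3.0919 + 2.9542) = -3.1745
  grad(y) = 2.651, v = y - alpha*grad = -4.0101
  prox(v) = soft_thresh(-4.0101, 0.9204) = -3.0897
f(x_4) = 1*(-3.0897)^2 + 9*(-3.0897) + 2.92*|-3.0897| = -9.2391


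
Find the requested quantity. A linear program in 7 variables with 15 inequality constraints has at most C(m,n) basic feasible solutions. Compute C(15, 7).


Each vertex corresponds to some choice of n active constraints out of m, so the number of vertices is at most C(m, n) = m! / (n!(m-n)!).
m = 15, n = 7
Numerator: 15 * 14 * 13 * 12 * 11 * 10 * 9
Denominator: 7! = 5040
C(15, 7) = 6435


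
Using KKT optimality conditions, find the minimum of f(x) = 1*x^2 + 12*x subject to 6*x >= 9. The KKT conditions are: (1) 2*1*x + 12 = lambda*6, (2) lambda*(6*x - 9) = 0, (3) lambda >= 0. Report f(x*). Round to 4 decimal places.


Step 1: Try lambda = 0 (constraint inactive).
x_unc = -12/(2*1) = -6.0
Check: 6*-6.0 = -36.0 < 9 -- violated!
Step 2: Constraint must be active: 6*x = 9
x* = 9/6 = 1.5
lambda = (2*1*1.5 + 12)/6 = 2.5
Step 3: Compute optimal value.
f(x*) = 1*1.5^2 + 12*1.5 = 20.25


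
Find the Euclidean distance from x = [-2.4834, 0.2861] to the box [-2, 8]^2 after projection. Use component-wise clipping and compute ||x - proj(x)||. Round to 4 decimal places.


Project each component onto [-2, 8].
clip(-2.4834) = -2.0, clip(0.2861) = 0.2861
Projection = [-2.0, 0.2861]
Squared diffs: [0.2337, 0.0]
Distance = sqrt(0.2337) = 0.4834


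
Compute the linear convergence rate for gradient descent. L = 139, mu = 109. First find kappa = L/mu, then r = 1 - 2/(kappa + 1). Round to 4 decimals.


Step 1: Compute the condition number.
kappa = L/mu = 139/109 = 1.2752
Step 2: Compute the convergence rate.
r = 1 - 2/(kappa + 1) = 1 - 2*mu/(L + mu) = (L - mu)/(L + mu) = 30/248 = 0.121


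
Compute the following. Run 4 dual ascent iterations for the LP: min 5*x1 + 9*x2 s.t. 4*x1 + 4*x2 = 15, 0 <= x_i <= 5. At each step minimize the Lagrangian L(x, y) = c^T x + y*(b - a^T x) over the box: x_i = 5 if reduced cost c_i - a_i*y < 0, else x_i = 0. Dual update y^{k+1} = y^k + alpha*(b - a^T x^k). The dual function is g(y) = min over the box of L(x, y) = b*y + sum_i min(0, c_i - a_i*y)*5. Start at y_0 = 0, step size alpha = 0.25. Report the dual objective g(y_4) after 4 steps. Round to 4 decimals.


Dual ascent for LP: min 5*x1 + 9*x2, 4*x1 + 4*x2 = 15, 0 <= x_i <= 5
Step 1: y^k = 0.0, reduced costs: (5.0, 9.0)
  x^k = (0.0, 0.0), subgradient = b - a^T x = 15.0
  y^{k+1} = 0.0 + 0.25*15.0 = 3.75
Step 2: y^k = 3.75, reduced costs: (-10.0, -6.0)
  x^k = (5.0, 5.0), subgradient = b - a^T x = -25.0
  y^{k+1} = 3.75 + 0.25*-25.0 = -2.5
Step 3: y^k = -2.5, reduced costs: (15.0, 19.0)
  x^k = (0.0, 0.0), subgradient = b - a^T x = 15.0
  y^{k+1} = -2.5 + 0.25*15.0 = 1.25
Step 4: y^k = 1.25, reduced costs: (0.0, 4.0)
  x^k = (0.0, 0.0), subgradient = b - a^T x = 15.0
  y^{k+1} = 1.25 + 0.25*15.0 = 5.0
Dual objective at y_4 = 5.0: reduced costs (-15.0, -11.0), box minimizer x = (5.0, 5.0)
g(y_4) = b*y + (c1 - a1*y)*x1 + (c2 - a2*y)*x2 = 15*5.0 + (-15.0)*5.0 + (-11.0)*5.0 = 75.0 - 75.0 - 55.0 = -55.0


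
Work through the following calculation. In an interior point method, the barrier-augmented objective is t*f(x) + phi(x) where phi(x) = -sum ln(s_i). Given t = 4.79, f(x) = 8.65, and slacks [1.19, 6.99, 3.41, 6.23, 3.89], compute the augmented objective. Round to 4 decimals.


Step 1: Compute log-barrier.
ln values: [0.174, 1.9445, 1.2267, 1.8294, 1.3584]
phi = -(0.174 + 1.9445 + 1.2267 + 1.8294 + 1.3584) = -6.5329
Step 2: Compute augmented objective.
t*f(x) = 4.79*8.65 = 41.4335
Total = 41.4335 - 6.5329 = 34.9006


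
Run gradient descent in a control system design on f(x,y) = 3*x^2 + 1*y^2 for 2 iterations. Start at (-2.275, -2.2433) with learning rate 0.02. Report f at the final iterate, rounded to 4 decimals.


Gradient descent on f(x,y) = 3*x^2 + 1*y^2.
Starting point: (-2.275, -2.2433), alpha = 0.02
Step 1: grad_x = 2*3*-2.275 = -13.65, grad_y = 2*1*-2.2433 = -4.4866
  x_1 = -2.275 - 0.02*-13.65 = -2.002
  y_1 = -2.2433 - 0.02*-4.4866 = -2.1536
Step 2: grad_x = 2*3*-2.002 = -12.012, grad_y = 2*1*-2.1536 = -4.3071
  x_2 = -2.002 - 0.02*-12.012 = -1.7618
  y_2 = -2.1536 - 0.02*-4.3071 = -2.0674
f(-1.7618, -2.0674) = 3*(-1.7618)^2 + 1*(-2.0674)^2 = 13.5856


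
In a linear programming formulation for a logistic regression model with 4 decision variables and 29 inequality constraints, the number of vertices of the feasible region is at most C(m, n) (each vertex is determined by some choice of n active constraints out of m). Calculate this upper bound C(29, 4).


Each vertex corresponds to some choice of n active constraints out of m, so the number of vertices is at most C(m, n) = m! / (n!(m-n)!).
m = 29, n = 4
Numerator: 29 * 28 * 27 * 26
Denominator: 4! = 24
C(29, 4) = 23751


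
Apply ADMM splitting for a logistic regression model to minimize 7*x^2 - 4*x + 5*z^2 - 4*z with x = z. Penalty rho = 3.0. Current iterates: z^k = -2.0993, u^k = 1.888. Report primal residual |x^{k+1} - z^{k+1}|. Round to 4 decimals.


ADMM iteration with rho = 3.0, z^k = -2.0993, u^k = 1.888
Step 1: x-update.
Minimize 7*x^2 - 4*x + (3.0/2)*(x + 2.0993 + 1.888)^2
FOC: (2*7 + 3.0)*x = 4 + 3.0*(-2.0993 - 1.888)
x^{k+1} = -0.4683
Step 2: z-update.
Minimize 5*z^2 - 4*z + (3.0/2)*(-0.4683 - z + 1.888)^2
FOC: (2*5 + 3.0)*z = 4 + 3.0*(-0.4683 + 1.888)
z^{k+1} = 0.6353
Step 3: u-update.
u^{k+1} = 1.888 - 0.4683 - 0.6353 = 0.7843
Step 4: Primal residual = |-0.4683 - 0.6353| = 1.1037


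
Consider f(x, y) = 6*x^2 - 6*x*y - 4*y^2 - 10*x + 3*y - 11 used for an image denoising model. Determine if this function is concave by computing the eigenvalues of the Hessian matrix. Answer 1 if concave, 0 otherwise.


The Hessian of f(x,y) = 6*x^2 - 6*x*y - 4*y^2 - 10*x + 3*y - 11 is:
H = [[12, -6], [-6, -8]]
Trace = 12 - 8 = 4
Determinant = 12*-8 - (-6)^2 = -132
Discriminant = (4)^2 - 4*-132 = 544.0
Eigenvalues: lambda_1 = -9.6619, lambda_2 = 13.6619
The function is not concave.

0


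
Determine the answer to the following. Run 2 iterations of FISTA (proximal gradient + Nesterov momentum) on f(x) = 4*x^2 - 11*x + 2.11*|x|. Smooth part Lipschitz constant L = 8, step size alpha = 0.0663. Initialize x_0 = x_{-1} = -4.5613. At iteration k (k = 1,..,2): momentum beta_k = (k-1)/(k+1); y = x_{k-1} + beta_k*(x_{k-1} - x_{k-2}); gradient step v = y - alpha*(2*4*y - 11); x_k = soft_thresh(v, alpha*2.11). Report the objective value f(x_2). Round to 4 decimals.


FISTA on f(x) = 4*x^2 - 11*x + 2.11*|x|
L = 8, alpha = 0.0663
Iteration 1: beta = 0.0, y = -4.5613 + 0.0*(-4.5613 + 4.5613) = -4.5613
  grad(y) = -47.4904, v = y - alpha*grad = -1.4127
  prox(v) = soft_thresh(-1.4127, 0.1399) = -1.2728
Iteration 2: beta = 0.3333, y = -1.2728 + 0.3333*(-1.2728 + 4.5613) = -0.1766
  grad(y) = -12.413, v = y - alpha*grad = 0.6464
  prox(v) = soft_thresh(0.6464, 0.1399) = 0.5065
f(x_2) = 4*0.5065^2 - 11*0.5065 + 2.11*|0.5065| = -3.4764


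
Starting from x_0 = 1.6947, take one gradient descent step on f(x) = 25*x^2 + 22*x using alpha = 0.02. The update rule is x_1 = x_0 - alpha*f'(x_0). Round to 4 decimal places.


We compute the gradient at x_0 and apply the update.
f'(x) = 50*x + 22
f'(1.6947) = 50*1.6947 + 22 = 106.735
x_1 = 1.6947 - 0.02*106.735 = -0.44


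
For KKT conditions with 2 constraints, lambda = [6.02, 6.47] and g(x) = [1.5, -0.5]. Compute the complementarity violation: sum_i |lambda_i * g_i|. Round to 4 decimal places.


KKT complementary slackness check:
lambda_1 * g_1 = 6.02 * 1.5 = 9.03
lambda_2 * g_2 = 6.47 * -0.5 = -3.235
Total violation = 9.03 + 3.235 = 12.265


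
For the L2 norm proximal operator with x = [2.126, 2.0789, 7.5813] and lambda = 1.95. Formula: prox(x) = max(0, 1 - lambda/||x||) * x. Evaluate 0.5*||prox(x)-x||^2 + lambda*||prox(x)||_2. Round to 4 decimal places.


Step 1: Compute ||x||.
||x|| = 8.1436
Step 2: Compute scaling factor.
scale = max(0, 1 - 1.95/8.1436) = 0.7605
Step 3: prox(x) = [1.6169, 1.5811, 5.7659]
||prox(x)|| = 6.1936
Step 4: Proximal objective.
0.5*||prox-x||^2 = 1.9013
lambda*||prox|| = 12.0775
Total = 13.9787


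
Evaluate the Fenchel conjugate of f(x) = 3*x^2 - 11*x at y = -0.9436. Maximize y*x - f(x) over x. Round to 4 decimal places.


f*(y) = sup_x {y*x - a*x^2 - b*x} = sup_x {(y-b)*x - a*x^2}
FOC: (y - b) - 2a*x = 0 => x* = (y - b)/(2a)
x* = (-0.9436 + 11)/(2*3) = 1.6761
f*(-0.9436) = (y-b)^2/(4a) = (-0.9436 + 11)^2/(4*3)
= 101.1312/12 = 8.4276


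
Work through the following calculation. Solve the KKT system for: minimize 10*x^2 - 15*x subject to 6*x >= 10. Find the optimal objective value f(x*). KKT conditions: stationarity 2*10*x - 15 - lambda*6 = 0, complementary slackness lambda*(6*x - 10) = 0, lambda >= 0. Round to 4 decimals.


Step 1: Try lambda = 0 (constraint inactive).
x_unc = 15/(2*10) = 0.75
Check: 6*0.75 = 4.5 < 10 -- violated!
Step 2: Constraint must be active: 6*x = 10
x* = 10/6 = 5/3 = 1.6667 (rounded; the exact value 5/3 is used below)
lambda = (2*10*(5/3) - 15)/6 = 3.0556
Step 3: Compute optimal value.
f(x*) = 10*(5/3)^2 - 15*(5/3) = 2.7778


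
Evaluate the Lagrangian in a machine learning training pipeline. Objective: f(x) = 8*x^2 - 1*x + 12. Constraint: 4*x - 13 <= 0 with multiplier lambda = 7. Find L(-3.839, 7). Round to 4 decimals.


Step 1: Evaluate f(x).
f(-3.839) = 8*(-3.839)^2 - 1*(-3.839) + 12 = 133.7424
Step 2: Evaluate g(x).
g(-3.839) = 4*-3.839 - 13 = -28.356
Step 3: Compute Lagrangian.
L = 133.7424 + 7*-28.356 = -64.7496


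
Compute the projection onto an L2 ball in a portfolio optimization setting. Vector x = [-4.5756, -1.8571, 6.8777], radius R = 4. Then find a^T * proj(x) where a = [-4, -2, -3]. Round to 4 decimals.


Step 1: Compute ||x|| (intermediates to 6 decimals).
||x|| = sqrt((-4.5756)^2 + (-1.8571)^2 + 6.8777^2) = 8.466859
Step 2: Project.
Since ||x|| > R, scale = R/||x|| = 4/8.466859 = 0.47243, proj(x) = scale * x
proj(x) = [-2.161651, -0.87735, 3.249232]
Step 3: Dot product.
a^T * proj(x) = -4*(-2.161651) - 2*(-0.87735) - 3*3.249232 = 0.6536


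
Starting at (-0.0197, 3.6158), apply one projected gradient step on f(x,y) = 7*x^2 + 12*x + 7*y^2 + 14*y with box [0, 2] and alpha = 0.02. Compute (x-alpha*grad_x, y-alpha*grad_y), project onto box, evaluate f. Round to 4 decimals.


Step 1: Compute gradient at (-0.0197, 3.6158).
grad_x = 2*7*-0.0197 + 12 = 11.7242
grad_y = 2*7*3.6158 + 14 = 64.6212
Step 2: Gradient step.
x_raw = -0.0197 - 0.02*11.7242 = -0.2542
y_raw = 3.6158 - 0.02*64.6212 = 2.3234
Step 3: Project onto [0, 2].
x_proj = clip(-0.2542) = 0.0
y_proj = clip(2.3234) = 2.0
Step 4: Evaluate f.
f(0.0, 2.0) = 56.0


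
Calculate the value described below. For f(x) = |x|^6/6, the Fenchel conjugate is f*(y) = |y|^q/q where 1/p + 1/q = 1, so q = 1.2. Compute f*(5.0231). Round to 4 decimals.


The conjugate exponent q satisfies 1/p + 1/q = 1.
p = 6, so q = 6/(6 - 1) = 1.2
|y|^q = 5.0231^1.2 = 6.9369
f*(5.0231) = 6.9369 / 1.2 = 5.7808


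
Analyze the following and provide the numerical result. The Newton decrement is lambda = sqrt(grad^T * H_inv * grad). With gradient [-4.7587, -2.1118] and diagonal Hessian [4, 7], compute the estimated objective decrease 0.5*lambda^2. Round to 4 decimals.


Step 1: H is diagonal, so H^(-1) * g = [-1.1897, -0.3017].
Step 2: g^T H^(-1) g = sum_i g_i^2 / H_ii
  = (-4.7587)^2/4 + (-2.1118)^2/7
  = 5.6613 + 0.6371 = 6.2984
Step 3: Objective decrease = 0.5 * g^T H^(-1) g = 3.1492


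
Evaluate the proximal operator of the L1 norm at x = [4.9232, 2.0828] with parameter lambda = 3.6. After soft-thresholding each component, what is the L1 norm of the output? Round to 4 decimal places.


Soft-thresholding with lambda = 3.6:
prox(4.9232) = sign(4.9232)*max(|4.9232| - 3.6, 0) = 1.3232
prox(2.0828) = sign(2.0828)*max(|2.0828| - 3.6, 0) = 0.0
prox(x) = [1.3232, 0.0]
||prox(x)||_1 = 1.3232 + 0.0 = 1.3232


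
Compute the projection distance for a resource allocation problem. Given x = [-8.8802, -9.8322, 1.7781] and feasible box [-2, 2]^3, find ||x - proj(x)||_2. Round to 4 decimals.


Project each component onto [-2, 2].
clip(-8.8802) = -2.0, clip(-9.8322) = -2.0, clip(1.7781) = 1.7781
Projection = [-2.0, -2.0, 1.7781]
Squared diffs: [47.3372, 61.3434, 0.0]
Distance = sqrt(108.6806) = 10.425


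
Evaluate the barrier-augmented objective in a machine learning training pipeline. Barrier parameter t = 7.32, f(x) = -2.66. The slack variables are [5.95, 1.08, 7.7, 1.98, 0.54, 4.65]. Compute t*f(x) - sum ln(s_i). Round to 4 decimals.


Step 1: Compute log-barrier.
ln values: [1.7834, 0.077, 2.0412, 0.6831, -0.6162, 1.5369]
phi = -(1.7834 + 0.077 + 2.0412 + 0.6831 - 0.6162 + 1.5369) = -5.5054
Step 2: Compute augmented objective.
t*f(x) = 7.32*-2.66 = -19.4712
Total = -19.4712 - 5.5054 = -24.9766


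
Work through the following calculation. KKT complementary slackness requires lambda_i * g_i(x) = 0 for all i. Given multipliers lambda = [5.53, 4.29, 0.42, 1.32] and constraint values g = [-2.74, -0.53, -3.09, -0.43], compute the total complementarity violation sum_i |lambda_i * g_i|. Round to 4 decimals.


KKT complementary slackness check:
lambda_1 * g_1 = 5.53 * -2.74 = -15.1522
lambda_2 * g_2 = 4.29 * -0.53 = -2.2737
lambda_3 * g_3 = 0.42 * -3.09 = -1.2978
lambda_4 * g_4 = 1.32 * -0.43 = -0.5676
Total violation = 15.1522 + 2.2737 + 1.2978 + 0.5676 = 19.2913


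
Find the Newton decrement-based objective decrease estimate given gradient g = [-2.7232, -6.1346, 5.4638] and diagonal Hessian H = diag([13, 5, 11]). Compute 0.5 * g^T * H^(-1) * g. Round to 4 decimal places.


Step 1: H is diagonal, so H^(-1) * g = [-0.2095, -1.2269, 0.4967].
Step 2: g^T H^(-1) g = sum_i g_i^2 / H_ii
  = (-2.7232)^2/13 + (-6.1346)^2/5 + (5.4638)^2/11
  = 0.5704 + 7.5267 + 2.7139 = 10.811
Step 3: Objective decrease = 0.5 * g^T H^(-1) g = 5.4055


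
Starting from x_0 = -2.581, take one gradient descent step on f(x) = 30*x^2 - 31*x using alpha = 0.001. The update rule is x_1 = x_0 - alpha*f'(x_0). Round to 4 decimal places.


We compute the gradient at x_0 and apply the update.
f'(x) = 60*x - 31
f'(-2.581) = 60*-2.581 - 31 = -185.86
x_1 = -2.581 - 0.001*-185.86 = -2.3951


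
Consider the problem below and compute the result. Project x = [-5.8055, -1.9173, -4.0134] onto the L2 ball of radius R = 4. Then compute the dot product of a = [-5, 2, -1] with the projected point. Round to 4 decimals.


Step 1: Compute ||x|| (intermediates to 6 decimals).
||x|| = sqrt((-5.8055)^2 + (-1.9173)^2 + (-4.0134)^2) = 7.313498
Step 2: Project.
Since ||x|| > R, scale = R/||x|| = 4/7.313498 = 0.546934, proj(x) = scale * x
proj(x) = [-3.175225, -1.048637, -2.195065]
Step 3: Dot product.
a^T * proj(x) = -5*(-3.175225) + 2*(-1.048637) - 1*(-2.195065) = 15.9739


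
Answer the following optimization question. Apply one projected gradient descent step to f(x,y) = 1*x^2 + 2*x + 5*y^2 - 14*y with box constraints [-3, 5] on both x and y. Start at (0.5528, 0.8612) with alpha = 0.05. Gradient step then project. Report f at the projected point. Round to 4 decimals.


Step 1: Compute gradient at (0.5528, 0.8612).
grad_x = 2*1*0.5528 + 2 = 3.1056
grad_y = 2*5*0.8612 - 14 = -5.388
Step 2: Gradient step.
x_raw = 0.5528 - 0.05*3.1056 = 0.3975
y_raw = 0.8612 - 0.05*-5.388 = 1.1306
Step 3: Project onto [-3, 5].
x_proj = clip(0.3975) = 0.3975
y_proj = clip(1.1306) = 1.1306
Step 4: Evaluate f.
f(0.3975, 1.1306) = -8.4841


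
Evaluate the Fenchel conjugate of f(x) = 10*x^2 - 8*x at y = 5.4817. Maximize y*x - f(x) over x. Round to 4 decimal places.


f*(y) = sup_x {y*x - a*x^2 - b*x} = sup_x {(y-b)*x - a*x^2}
FOC: (y - b) - 2a*x = 0 => x* = (y - b)/(2a)
x* = (5.4817 + 8)/(2*10) = 0.6741
f*(5.4817) = (y-b)^2/(4a) = (5.4817 + 8)^2/(4*10)
= 181.7562/40 = 4.5439


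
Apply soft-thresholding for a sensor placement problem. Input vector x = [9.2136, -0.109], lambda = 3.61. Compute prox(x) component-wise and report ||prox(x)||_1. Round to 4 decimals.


Soft-thresholding with lambda = 3.61:
prox(9.2136) = sign(9.2136)*max(|9.2136| - 3.61, 0) = 5.6036
prox(-0.109) = sign(-0.109)*max(|-0.109| - 3.61, 0) = 0.0
prox(x) = [5.6036, 0.0]
||prox(x)||_1 = 5.6036 + 0.0 = 5.6036


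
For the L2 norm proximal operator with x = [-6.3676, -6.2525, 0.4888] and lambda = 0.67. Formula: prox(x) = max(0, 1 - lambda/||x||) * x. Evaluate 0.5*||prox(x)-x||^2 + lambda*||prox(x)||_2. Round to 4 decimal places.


Step 1: Compute ||x||.
||x|| = 8.9375
Step 2: Compute scaling factor.
scale = max(0, 1 - 0.67/8.9375) = 0.925
Step 3: prox(x) = [-5.8903, -5.7838, 0.4522]
||prox(x)|| = 8.2675
Step 4: Proximal objective.
0.5*||prox-x||^2 = 0.2245
lambda*||prox|| = 5.5392
Total = 5.7637


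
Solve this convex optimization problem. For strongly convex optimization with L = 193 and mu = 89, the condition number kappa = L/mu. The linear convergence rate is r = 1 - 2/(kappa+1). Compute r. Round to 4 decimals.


Step 1: Compute the condition number.
kappa = L/mu = 193/89 = 2.1685
Step 2: Compute the convergence rate.
r = 1 - 2/(kappa + 1) = 1 - 2*mu/(L + mu) = (L - mu)/(L + mu) = 104/282 = 0.3688


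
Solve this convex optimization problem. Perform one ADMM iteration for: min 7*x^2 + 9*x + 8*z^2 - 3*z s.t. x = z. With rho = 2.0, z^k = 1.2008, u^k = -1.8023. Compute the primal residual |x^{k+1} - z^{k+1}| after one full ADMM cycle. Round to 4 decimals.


ADMM iteration with rho = 2.0, z^k = 1.2008, u^k = -1.8023
Step 1: x-update.
Minimize 7*x^2 + 9*x + (2.0/2)*(x - 1.2008 - 1.8023)^2
FOC: (2*7 + 2.0)*x = -9 + 2.0*(1.2008 + 1.8023)
x^{k+1} = -0.1871
Step 2: z-update.
Minimize 8*z^2 - 3*z + (2.0/2)*(-0.1871 - z - 1.8023)^2
FOC: (2*8 + 2.0)*z = 3 + 2.0*(-0.1871 - 1.8023)
z^{k+1} = -0.0544
Step 3: u-update.
u^{k+1} = -1.8023 - 0.1871 + 0.0544 = -1.935
Step 4: Primal residual = |-0.1871 + 0.0544| = 0.1327


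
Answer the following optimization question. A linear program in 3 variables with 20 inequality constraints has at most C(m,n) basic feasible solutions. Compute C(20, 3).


Each vertex corresponds to some choice of n active constraints out of m, so the number of vertices is at most C(m, n) = m! / (n!(m-n)!).
m = 20, n = 3
Numerator: 20 * 19 * 18
Denominator: 3! = 6
C(20, 3) = 1140


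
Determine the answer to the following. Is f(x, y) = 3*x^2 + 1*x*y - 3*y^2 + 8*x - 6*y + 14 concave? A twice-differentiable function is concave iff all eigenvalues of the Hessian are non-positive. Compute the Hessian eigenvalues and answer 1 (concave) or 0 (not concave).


The Hessian of f(x,y) = 3*x^2 + 1*x*y - 3*y^2 + 8*x - 6*y + 14 is:
H = [[6, 1], [1, -6]]
Trace = 6 - 6 = 0
Determinant = 6*-6 - (1)^2 = -37
Discriminant = (0)^2 - 4*-37 = 148.0
Eigenvalues: lambda_1 = -6.0828, lambda_2 = 6.0828
The function is not concave.

0


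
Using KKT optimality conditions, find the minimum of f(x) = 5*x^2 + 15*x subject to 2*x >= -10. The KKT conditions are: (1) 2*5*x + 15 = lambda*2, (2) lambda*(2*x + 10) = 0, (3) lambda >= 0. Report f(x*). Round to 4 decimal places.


Step 1: Try lambda = 0 (constraint inactive).
Stationarity: 2*5*x + 15 = 0
x* = -15/(2*5) = -1.5
Check constraint: 2*-1.5 = -3.0 >= -10 -- satisfied.
Step 2: Compute optimal value.
f(x*) = 5*(-1.5)^2 + 15*(-1.5) = -11.25


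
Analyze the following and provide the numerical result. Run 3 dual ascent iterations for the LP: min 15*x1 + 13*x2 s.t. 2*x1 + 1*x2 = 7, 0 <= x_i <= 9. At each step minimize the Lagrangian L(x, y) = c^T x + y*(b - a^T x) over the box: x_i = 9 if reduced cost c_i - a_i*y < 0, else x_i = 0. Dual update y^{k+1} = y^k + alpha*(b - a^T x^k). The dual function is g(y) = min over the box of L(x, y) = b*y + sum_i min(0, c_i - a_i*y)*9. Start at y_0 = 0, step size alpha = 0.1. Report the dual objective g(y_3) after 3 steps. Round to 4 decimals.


Dual ascent for LP: min 15*x1 + 13*x2, 2*x1 + 1*x2 = 7, 0 <= x_i <= 9
Step 1: y^k = 0.0, reduced costs: (15.0, 13.0)
  x^k = (0.0, 0.0), subgradient = b - a^T x = 7.0
  y^{k+1} = 0.0 + 0.1*7.0 = 0.7
Step 2: y^k = 0.7, reduced costs: (13.6, 12.3)
  x^k = (0.0, 0.0), subgradient = b - a^T x = 7.0
  y^{k+1} = 0.7 + 0.1*7.0 = 1.4
Step 3: y^k = 1.4, reduced costs: (12.2, 11.6)
  x^k = (0.0, 0.0), subgradient = b - a^T x = 7.0
  y^{k+1} = 1.4 + 0.1*7.0 = 2.1
Dual objective at y_3 = 2.1: reduced costs (10.8, 10.9), box minimizer x = (0.0, 0.0)
g(y_3) = b*y + (c1 - a1*y)*x1 + (c2 - a2*y)*x2 = 7*2.1 + 10.8*0.0 + 10.9*0.0 = 14.7 + 0.0 + 0.0 = 14.7


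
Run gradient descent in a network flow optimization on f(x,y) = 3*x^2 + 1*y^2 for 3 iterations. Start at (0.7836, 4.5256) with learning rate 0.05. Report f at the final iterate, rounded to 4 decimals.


Gradient descent on f(x,y) = 3*x^2 + 1*y^2.
Starting point: (0.7836, 4.5256), alpha = 0.05
Step 1: grad_x = 2*3*0.7836 = 4.7016, grad_y = 2*1*4.5256 = 9.0512
  x_1 = 0.7836 - 0.05*4.7016 = 0.5485
  y_1 = 4.5256 - 0.05*9.0512 = 4.073
Step 2: grad_x = 2*3*0.5485 = 3.2911, grad_y = 2*1*4.073 = 8.1461
  x_2 = 0.5485 - 0.05*3.2911 = 0.384
  y_2 = 4.073 - 0.05*8.1461 = 3.6657
Step 3: grad_x = 2*3*0.384 = 2.3038, grad_y = 2*1*3.6657 = 7.3315
  x_3 = 0.384 - 0.05*2.3038 = 0.2688
  y_3 = 3.6657 - 0.05*7.3315 = 3.2992
f(0.2688, 3.2992) = 3*0.2688^2 + 1*3.2992^2 = 11.1012


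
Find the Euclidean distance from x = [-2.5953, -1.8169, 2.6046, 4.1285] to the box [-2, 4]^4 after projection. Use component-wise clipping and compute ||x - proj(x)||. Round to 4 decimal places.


Project each component onto [-2, 4].
clip(-2.5953) = -2.0, clip(-1.8169) = -1.8169, clip(2.6046) = 2.6046, clip(4.1285) = 4.0
Projection = [-2.0, -1.8169, 2.6046, 4.0]
Squared diffs: [0.3544, 0.0, 0.0, 0.0165]
Distance = sqrt(0.3709) = 0.609


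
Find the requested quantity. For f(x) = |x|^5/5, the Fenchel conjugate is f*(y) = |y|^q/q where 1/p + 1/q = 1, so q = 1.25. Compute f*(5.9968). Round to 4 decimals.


The conjugate exponent q satisfies 1/p + 1/q = 1.
p = 5, so q = 5/(5 - 1) = 1.25
|y|^q = 5.9968^1.25 = 9.3842
f*(5.9968) = 9.3842 / 1.25 = 7.5074


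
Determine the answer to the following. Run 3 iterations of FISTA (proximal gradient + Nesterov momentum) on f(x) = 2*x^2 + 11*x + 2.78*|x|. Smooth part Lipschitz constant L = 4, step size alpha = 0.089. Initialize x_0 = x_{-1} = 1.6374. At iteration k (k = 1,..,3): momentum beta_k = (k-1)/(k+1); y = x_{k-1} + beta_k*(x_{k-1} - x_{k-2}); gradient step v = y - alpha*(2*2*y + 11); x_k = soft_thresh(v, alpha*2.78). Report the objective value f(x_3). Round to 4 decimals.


FISTA on f(x) = 2*x^2 + 11*x + 2.78*|x|
L = 4, alpha = 0.089
Iteration 1: beta = 0.0, y = 1.6374 + 0.0*(1.6374 - 1.6374) = 1.6374
  grad(y) = 17.5496, v = y - alpha*grad = 0.0755
  prox(v) = soft_thresh(0.0755, 0.2474) = 0.0
Iteration 2: beta = 0.3333, y = 0.0 + 0.3333*(0.0 - 1.6374) = -0.5458
  grad(y) = 8.8168, v = y - alpha*grad = -1.3305
  prox(v) = soft_thresh(-1.3305, 0.2474) = -1.0831
Iteration 3: beta = 0.5, y = -1.0831 + 0.5*(-1.0831 - 0.0) = -1.6246
  grad(y) = 4.5015, v = y - alpha*grad = -2.0253
  prox(v) = soft_thresh(-2.0253, 0.2474) = -1.7778
f(x_3) = 2*(-1.7778)^2 + 11*(-1.7778) + 2.78*|-1.7778| = -8.2924


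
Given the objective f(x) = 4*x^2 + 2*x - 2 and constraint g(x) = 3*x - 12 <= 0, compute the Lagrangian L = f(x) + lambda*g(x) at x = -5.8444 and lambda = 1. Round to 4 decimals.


Step 1: Evaluate f(x).
f(-5.8444) = 4*(-5.8444)^2 + 2*(-5.8444) - 2 = 122.9392
Step 2: Evaluate g(x).
g(-5.8444) = 3*-5.8444 - 12 = -29.5332
Step 3: Compute Lagrangian.
L = 122.9392 + 1*-29.5332 = 93.406


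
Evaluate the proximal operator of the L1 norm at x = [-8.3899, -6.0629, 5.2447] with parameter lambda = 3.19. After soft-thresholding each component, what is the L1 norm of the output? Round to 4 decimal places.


Soft-thresholding with lambda = 3.19:
prox(-8.3899) = sign(-8.3899)*max(|-8.3899| - 3.19, 0) = -5.1999
prox(-6.0629) = sign(-6.0629)*max(|-6.0629| - 3.19, 0) = -2.8729
prox(5.2447) = sign(5.2447)*max(|5.2447| - 3.19, 0) = 2.0547
prox(x) = [-5.1999, -2.8729, 2.0547]
||prox(x)||_1 = 5.1999 + 2.8729 + 2.0547 = 10.1275


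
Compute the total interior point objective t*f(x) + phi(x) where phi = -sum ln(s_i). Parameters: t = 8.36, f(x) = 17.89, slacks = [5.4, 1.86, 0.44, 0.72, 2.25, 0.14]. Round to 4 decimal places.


Step 1: Compute log-barrier.
ln values: [1.6864, 0.6206, -0.821, -0.3285, 0.8109, -1.9661]
phi = -(1.6864 + 0.6206 - 0.821 - 0.3285 + 0.8109 - 1.9661) = -0.0023
Step 2: Compute augmented objective.
t*f(x) = 8.36*17.89 = 149.5604
Total = 149.5604 - 0.0023 = 149.5581


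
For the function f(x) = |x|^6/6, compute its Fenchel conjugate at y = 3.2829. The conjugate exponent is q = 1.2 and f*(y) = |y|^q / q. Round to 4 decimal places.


The conjugate exponent q satisfies 1/p + 1/q = 1.
p = 6, so q = 6/(6 - 1) = 1.2
|y|^q = 3.2829^1.2 = 4.164
f*(3.2829) = 4.164 / 1.2 = 3.47
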